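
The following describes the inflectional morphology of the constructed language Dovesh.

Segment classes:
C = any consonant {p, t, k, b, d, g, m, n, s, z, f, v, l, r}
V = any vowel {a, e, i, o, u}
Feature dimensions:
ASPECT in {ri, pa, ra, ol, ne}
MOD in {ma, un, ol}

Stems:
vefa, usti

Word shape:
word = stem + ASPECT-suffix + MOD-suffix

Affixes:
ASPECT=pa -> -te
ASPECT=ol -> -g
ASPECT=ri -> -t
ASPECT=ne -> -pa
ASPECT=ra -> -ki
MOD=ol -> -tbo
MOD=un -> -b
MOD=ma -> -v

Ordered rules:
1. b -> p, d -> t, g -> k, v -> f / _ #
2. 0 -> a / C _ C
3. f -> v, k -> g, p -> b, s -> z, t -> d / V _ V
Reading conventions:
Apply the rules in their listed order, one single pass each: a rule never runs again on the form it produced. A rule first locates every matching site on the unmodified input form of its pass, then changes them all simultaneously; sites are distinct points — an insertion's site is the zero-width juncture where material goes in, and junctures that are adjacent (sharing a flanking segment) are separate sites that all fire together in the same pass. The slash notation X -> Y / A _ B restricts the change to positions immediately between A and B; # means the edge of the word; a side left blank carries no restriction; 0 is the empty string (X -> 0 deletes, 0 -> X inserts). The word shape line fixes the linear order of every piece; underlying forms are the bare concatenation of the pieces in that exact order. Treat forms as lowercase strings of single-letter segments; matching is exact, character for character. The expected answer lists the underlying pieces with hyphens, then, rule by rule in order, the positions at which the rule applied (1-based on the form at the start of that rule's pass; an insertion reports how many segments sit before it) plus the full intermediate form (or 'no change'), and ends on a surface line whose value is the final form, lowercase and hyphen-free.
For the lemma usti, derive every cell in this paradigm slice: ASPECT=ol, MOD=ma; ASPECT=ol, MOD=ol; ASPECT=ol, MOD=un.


cell ASPECT=ol, MOD=ma:
underlying: usti-g-v
1. b -> p, d -> t, g -> k, v -> f / _ #: fires at position(s) 6: ustigf
2. 0 -> a / C _ C: inserts after position(s) 2, 5: usatigaf
3. f -> v, k -> g, p -> b, s -> z, t -> d / V _ V: fires at position(s) 2, 4: uzadigaf
surface: uzadigaf

cell ASPECT=ol, MOD=ol:
underlying: usti-g-tbo
1. b -> p, d -> t, g -> k, v -> f / _ #: no change
2. 0 -> a / C _ C: inserts after position(s) 2, 5, 6: usatigatabo
3. f -> v, k -> g, p -> b, s -> z, t -> d / V _ V: fires at position(s) 2, 4, 8: uzadigadabo
surface: uzadigadabo

cell ASPECT=ol, MOD=un:
underlying: usti-g-b
1. b -> p, d -> t, g -> k, v -> f / _ #: fires at position(s) 6: ustigp
2. 0 -> a / C _ C: inserts after position(s) 2, 5: usatigap
3. f -> v, k -> g, p -> b, s -> z, t -> d / V _ V: fires at position(s) 2, 4: uzadigap
surface: uzadigap


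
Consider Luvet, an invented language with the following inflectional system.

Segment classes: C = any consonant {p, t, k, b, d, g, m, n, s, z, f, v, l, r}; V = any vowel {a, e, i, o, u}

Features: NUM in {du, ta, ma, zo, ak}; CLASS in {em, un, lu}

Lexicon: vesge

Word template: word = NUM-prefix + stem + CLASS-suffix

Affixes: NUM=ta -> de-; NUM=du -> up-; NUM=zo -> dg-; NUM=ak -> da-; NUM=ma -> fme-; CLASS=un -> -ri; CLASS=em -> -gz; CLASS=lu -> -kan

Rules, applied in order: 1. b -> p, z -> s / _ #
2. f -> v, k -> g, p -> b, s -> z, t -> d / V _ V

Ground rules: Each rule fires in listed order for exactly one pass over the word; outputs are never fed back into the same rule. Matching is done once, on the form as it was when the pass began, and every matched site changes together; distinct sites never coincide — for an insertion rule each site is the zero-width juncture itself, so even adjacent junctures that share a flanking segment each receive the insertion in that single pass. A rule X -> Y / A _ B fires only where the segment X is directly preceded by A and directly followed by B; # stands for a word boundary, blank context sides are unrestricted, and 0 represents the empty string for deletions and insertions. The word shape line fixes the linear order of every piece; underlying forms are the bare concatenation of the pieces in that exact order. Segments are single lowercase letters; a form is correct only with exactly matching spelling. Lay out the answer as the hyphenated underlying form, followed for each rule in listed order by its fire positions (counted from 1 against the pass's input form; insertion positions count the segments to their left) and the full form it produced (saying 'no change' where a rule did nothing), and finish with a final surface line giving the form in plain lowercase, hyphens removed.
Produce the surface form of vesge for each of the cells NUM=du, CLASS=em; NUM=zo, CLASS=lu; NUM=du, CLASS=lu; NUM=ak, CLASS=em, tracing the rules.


cell NUM=du, CLASS=em:
underlying: up-vesge-gz
1. b -> p, z -> s / _ #: fires at position(s) 9: upvesgegs
2. f -> v, k -> g, p -> b, s -> z, t -> d / V _ V: no change
surface: upvesgegs

cell NUM=zo, CLASS=lu:
underlying: dg-vesge-kan
1. b -> p, z -> s / _ #: no change
2. f -> v, k -> g, p -> b, s -> z, t -> d / V _ V: fires at position(s) 8: dgvesgegan
surface: dgvesgegan

cell NUM=du, CLASS=lu:
underlying: up-vesge-kan
1. b -> p, z -> s / _ #: no change
2. f -> v, k -> g, p -> b, s -> z, t -> d / V _ V: fires at position(s) 8: upvesgegan
surface: upvesgegan

cell NUM=ak, CLASS=em:
underlying: da-vesge-gz
1. b -> p, z -> s / _ #: fires at position(s) 9: davesgegs
2. f -> v, k -> g, p -> b, s -> z, t -> d / V _ V: no change
surface: davesgegs


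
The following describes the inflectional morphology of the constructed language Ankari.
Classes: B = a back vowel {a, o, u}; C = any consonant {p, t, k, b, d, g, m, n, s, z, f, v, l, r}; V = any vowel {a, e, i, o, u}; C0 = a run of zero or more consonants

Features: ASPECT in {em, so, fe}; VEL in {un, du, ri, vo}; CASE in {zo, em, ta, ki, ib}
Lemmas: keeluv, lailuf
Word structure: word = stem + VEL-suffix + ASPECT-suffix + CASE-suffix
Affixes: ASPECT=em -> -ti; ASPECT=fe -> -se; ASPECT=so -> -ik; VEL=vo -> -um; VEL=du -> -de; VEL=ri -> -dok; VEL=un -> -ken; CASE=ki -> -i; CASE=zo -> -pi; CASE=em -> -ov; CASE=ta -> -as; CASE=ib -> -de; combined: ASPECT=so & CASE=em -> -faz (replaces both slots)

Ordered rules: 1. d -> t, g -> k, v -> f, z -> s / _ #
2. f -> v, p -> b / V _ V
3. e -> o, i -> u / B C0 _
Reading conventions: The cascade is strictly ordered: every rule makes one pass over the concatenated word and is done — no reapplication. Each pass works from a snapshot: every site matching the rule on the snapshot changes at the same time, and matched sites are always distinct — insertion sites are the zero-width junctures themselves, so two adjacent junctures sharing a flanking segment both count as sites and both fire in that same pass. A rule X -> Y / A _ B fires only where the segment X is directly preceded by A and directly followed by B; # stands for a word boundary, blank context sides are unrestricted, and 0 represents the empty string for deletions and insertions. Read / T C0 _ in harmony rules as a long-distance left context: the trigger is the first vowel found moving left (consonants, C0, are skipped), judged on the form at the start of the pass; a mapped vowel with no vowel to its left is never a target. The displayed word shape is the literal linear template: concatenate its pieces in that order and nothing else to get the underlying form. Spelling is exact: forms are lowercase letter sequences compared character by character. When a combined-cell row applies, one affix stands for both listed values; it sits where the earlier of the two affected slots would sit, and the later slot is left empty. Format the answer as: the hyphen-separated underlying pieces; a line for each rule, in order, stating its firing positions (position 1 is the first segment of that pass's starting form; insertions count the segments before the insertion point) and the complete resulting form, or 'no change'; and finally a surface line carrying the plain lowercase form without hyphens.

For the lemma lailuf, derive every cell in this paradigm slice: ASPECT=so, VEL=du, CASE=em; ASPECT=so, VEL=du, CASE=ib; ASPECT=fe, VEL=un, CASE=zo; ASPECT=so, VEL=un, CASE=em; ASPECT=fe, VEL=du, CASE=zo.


cell ASPECT=so, VEL=du, CASE=em:
underlying: lailuf-de-faz
1. d -> t, g -> k, v -> f, z -> s / _ #: fires at position(s) 11: lailufdefas
2. f -> v, p -> b / V _ V: fires at position(s) 9: lailufdevas
3. e -> o, i -> u / B C0 _: fires at position(s) 3, 8: laulufdovas
surface: laulufdovas

cell ASPECT=so, VEL=du, CASE=ib:
underlying: lailuf-de-ik-de
1. d -> t, g -> k, v -> f, z -> s / _ #: no change
2. f -> v, p -> b / V _ V: no change
3. e -> o, i -> u / B C0 _: fires at position(s) 3, 8: laulufdoikde
surface: laulufdoikde

cell ASPECT=fe, VEL=un, CASE=zo:
underlying: lailuf-ken-se-pi
1. d -> t, g -> k, v -> f, z -> s / _ #: no change
2. f -> v, p -> b / V _ V: fires at position(s) 12: lailufkensebi
3. e -> o, i -> u / B C0 _: fires at position(s) 3, 8: laulufkonsebi
surface: laulufkonsebi

cell ASPECT=so, VEL=un, CASE=em:
underlying: lailuf-ken-faz
1. d -> t, g -> k, v -> f, z -> s / _ #: fires at position(s) 12: lailufkenfas
2. f -> v, p -> b / V _ V: no change
3. e -> o, i -> u / B C0 _: fires at position(s) 3, 8: laulufkonfas
surface: laulufkonfas

cell ASPECT=fe, VEL=du, CASE=zo:
underlying: lailuf-de-se-pi
1. d -> t, g -> k, v -> f, z -> s / _ #: no change
2. f -> v, p -> b / V _ V: fires at position(s) 11: lailufdesebi
3. e -> o, i -> u / B C0 _: fires at position(s) 3, 8: laulufdosebi
surface: laulufdosebi


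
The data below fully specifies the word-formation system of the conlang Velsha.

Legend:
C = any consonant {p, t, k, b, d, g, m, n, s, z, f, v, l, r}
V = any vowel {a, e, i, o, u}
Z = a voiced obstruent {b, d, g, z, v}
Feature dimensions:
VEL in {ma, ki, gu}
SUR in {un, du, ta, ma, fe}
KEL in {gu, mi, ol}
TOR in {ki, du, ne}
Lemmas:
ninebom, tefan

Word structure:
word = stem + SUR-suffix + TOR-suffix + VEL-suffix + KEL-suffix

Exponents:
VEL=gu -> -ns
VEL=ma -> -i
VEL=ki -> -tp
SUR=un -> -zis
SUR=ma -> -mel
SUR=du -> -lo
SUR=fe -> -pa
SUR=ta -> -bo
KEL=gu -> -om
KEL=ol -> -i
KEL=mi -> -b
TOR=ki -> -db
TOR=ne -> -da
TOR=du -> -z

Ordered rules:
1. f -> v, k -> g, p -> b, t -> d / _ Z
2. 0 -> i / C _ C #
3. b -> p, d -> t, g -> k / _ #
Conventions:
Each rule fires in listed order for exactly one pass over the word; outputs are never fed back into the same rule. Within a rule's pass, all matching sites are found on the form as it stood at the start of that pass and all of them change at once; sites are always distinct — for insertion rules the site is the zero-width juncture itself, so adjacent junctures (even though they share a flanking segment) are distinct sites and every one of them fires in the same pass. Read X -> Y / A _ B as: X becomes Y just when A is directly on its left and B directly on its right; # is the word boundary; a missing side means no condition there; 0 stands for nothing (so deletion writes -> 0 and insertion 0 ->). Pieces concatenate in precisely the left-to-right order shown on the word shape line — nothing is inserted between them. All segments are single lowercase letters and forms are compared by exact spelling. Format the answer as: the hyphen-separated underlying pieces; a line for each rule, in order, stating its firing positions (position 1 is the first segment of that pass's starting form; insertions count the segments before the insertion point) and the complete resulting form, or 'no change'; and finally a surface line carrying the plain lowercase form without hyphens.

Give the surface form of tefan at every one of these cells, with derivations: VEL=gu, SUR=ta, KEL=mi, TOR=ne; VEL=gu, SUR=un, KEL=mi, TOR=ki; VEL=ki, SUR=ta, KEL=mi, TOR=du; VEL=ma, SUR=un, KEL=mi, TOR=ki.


cell VEL=gu, SUR=ta, KEL=mi, TOR=ne:
underlying: tefan-bo-da-ns-b
1. f -> v, k -> g, p -> b, t -> d / _ Z: no change
2. 0 -> i / C _ C #: inserts after position(s) 11: tefanbodansib
3. b -> p, d -> t, g -> k / _ #: fires at position(s) 13: tefanbodansip
surface: tefanbodansip

cell VEL=gu, SUR=un, KEL=mi, TOR=ki:
underlying: tefan-zis-db-ns-b
1. f -> v, k -> g, p -> b, t -> d / _ Z: no change
2. 0 -> i / C _ C #: inserts after position(s) 12: tefanzisdbnsib
3. b -> p, d -> t, g -> k / _ #: fires at position(s) 14: tefanzisdbnsip
surface: tefanzisdbnsip

cell VEL=ki, SUR=ta, KEL=mi, TOR=du:
underlying: tefan-bo-z-tp-b
1. f -> v, k -> g, p -> b, t -> d / _ Z: fires at position(s) 10: tefanboztbb
2. 0 -> i / C _ C #: inserts after position(s) 10: tefanboztbib
3. b -> p, d -> t, g -> k / _ #: fires at position(s) 12: tefanboztbip
surface: tefanboztbip

cell VEL=ma, SUR=un, KEL=mi, TOR=ki:
underlying: tefan-zis-db-i-b
1. f -> v, k -> g, p -> b, t -> d / _ Z: no change
2. 0 -> i / C _ C #: no change
3. b -> p, d -> t, g -> k / _ #: fires at position(s) 12: tefanzisdbip
surface: tefanzisdbip


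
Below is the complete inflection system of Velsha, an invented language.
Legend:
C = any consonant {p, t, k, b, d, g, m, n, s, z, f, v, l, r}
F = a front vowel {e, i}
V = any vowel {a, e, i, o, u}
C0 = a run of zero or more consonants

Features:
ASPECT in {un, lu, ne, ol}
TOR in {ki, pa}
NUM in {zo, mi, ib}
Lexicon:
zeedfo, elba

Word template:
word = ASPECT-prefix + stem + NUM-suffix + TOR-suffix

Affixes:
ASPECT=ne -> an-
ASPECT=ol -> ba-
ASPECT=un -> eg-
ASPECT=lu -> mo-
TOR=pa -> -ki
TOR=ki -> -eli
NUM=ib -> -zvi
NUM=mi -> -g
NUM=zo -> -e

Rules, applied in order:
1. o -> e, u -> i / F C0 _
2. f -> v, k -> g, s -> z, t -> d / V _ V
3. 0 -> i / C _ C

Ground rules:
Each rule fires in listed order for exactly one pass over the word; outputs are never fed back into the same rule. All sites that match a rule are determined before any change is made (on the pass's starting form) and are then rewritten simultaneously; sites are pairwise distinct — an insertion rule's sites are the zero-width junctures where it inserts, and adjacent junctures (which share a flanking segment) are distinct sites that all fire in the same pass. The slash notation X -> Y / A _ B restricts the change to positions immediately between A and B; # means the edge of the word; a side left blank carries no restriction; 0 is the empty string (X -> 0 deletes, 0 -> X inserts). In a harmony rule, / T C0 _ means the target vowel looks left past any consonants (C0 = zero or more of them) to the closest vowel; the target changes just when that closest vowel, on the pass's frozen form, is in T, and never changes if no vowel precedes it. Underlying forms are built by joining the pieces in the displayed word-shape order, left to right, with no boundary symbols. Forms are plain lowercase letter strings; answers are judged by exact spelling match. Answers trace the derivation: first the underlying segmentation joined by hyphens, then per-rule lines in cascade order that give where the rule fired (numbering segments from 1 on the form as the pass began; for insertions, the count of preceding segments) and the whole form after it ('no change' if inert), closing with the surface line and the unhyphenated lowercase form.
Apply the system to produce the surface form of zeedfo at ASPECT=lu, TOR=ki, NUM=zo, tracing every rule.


underlying: mo-zeedfo-e-eli
1. o -> e, u -> i / F C0 _: fires at position(s) 8: mozeedfeeeli
2. f -> v, k -> g, s -> z, t -> d / V _ V: no change
3. 0 -> i / C _ C: inserts after position(s) 6: mozeedifeeeli
surface: mozeedifeeeli


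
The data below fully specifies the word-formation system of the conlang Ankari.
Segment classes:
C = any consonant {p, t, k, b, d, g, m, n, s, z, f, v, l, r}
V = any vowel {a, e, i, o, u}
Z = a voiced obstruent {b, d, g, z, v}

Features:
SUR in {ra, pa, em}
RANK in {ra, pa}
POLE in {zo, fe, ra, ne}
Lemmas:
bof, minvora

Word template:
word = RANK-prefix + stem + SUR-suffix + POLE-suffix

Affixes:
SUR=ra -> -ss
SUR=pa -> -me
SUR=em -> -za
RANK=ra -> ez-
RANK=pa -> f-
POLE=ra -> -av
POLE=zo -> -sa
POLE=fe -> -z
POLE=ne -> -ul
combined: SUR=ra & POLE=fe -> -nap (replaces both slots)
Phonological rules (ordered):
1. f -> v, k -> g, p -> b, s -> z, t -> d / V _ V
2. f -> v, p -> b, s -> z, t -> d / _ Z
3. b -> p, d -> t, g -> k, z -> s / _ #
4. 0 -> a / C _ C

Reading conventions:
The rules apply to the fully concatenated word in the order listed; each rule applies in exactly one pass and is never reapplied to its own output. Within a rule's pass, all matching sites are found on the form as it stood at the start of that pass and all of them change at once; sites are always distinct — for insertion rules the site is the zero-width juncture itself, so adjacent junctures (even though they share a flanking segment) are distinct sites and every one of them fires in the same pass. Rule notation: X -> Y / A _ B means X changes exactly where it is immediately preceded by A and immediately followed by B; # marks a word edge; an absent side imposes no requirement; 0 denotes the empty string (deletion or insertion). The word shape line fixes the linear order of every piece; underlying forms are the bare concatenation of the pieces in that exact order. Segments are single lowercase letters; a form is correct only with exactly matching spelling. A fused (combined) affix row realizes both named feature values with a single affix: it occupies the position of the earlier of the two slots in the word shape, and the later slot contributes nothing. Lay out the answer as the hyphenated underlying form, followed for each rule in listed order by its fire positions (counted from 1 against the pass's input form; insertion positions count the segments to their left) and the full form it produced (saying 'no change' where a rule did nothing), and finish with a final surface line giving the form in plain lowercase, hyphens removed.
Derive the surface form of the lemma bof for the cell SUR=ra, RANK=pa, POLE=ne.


underlying: f-bof-ss-ul
1. f -> v, k -> g, p -> b, s -> z, t -> d / V _ V: no change
2. f -> v, p -> b, s -> z, t -> d / _ Z: fires at position(s) 1: vbofssul
3. b -> p, d -> t, g -> k, z -> s / _ #: no change
4. 0 -> a / C _ C: inserts after position(s) 1, 4, 5: vabofasasul
surface: vabofasasul


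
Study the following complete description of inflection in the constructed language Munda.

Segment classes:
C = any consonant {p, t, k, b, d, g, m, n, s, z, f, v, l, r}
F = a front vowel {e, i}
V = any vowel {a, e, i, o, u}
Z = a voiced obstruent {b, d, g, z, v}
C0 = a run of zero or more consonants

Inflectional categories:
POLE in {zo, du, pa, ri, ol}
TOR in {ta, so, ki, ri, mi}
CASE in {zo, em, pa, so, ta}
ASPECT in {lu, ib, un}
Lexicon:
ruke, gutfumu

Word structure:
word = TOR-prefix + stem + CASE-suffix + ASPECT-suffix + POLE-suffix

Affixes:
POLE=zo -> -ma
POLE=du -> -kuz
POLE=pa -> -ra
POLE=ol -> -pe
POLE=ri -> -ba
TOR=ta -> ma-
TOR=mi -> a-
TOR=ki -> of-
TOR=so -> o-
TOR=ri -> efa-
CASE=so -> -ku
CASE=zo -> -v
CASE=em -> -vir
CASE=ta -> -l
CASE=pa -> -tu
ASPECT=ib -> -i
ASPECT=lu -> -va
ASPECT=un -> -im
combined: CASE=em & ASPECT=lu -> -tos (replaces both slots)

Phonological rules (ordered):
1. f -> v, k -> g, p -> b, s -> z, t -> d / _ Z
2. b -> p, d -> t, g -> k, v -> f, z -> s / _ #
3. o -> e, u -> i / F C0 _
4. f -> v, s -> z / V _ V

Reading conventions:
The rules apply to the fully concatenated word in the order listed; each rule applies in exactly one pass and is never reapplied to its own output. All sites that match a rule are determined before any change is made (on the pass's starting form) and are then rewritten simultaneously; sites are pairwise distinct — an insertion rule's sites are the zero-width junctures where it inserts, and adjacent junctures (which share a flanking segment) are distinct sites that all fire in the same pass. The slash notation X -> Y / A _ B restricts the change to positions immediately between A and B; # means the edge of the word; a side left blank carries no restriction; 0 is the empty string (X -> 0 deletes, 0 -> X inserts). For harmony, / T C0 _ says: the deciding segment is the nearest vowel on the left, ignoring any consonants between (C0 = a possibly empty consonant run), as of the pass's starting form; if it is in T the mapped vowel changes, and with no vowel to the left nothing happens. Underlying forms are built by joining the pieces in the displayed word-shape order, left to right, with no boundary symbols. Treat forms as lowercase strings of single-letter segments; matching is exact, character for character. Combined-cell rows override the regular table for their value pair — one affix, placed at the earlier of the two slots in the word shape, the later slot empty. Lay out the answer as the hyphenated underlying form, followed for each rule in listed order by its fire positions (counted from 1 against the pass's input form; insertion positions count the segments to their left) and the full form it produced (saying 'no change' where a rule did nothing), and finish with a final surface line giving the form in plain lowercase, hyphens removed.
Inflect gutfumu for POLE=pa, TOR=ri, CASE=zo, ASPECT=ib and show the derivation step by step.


underlying: efa-gutfumu-v-i-ra
1. f -> v, k -> g, p -> b, s -> z, t -> d / _ Z: no change
2. b -> p, d -> t, g -> k, v -> f, z -> s / _ #: no change
3. o -> e, u -> i / F C0 _: no change
4. f -> v, s -> z / V _ V: fires at position(s) 2: evagutfumuvira
surface: evagutfumuvira


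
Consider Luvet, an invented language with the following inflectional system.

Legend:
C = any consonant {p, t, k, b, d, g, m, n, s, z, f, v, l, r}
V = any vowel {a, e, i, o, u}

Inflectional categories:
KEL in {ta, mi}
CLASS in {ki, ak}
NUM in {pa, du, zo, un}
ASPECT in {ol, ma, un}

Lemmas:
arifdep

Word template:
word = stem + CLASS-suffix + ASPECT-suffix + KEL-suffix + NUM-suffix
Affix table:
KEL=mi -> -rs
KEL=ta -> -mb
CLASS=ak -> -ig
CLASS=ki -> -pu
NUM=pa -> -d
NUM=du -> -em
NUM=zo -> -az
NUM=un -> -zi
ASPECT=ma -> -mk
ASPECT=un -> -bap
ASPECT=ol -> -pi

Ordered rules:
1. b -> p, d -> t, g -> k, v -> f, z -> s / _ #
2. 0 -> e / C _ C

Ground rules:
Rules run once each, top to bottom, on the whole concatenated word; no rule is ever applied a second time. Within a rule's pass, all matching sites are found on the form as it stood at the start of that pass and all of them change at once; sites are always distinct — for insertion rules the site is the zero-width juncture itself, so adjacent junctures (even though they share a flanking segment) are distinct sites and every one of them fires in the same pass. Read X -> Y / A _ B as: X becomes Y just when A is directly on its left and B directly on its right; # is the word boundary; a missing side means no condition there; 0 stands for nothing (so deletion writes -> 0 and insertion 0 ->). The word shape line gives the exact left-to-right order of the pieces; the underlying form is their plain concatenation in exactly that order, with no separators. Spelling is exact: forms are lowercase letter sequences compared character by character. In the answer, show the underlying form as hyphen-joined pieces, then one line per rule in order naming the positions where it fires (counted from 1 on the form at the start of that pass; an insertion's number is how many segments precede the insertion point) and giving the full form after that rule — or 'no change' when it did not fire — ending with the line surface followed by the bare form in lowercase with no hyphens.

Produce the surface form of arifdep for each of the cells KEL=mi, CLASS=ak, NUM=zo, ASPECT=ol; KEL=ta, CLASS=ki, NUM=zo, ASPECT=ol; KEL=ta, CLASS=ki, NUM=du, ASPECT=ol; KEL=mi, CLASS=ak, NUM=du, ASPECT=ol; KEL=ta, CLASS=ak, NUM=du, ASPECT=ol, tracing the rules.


cell KEL=mi, CLASS=ak, NUM=zo, ASPECT=ol:
underlying: arifdep-ig-pi-rs-az
1. b -> p, d -> t, g -> k, v -> f, z -> s / _ #: fires at position(s) 15: arifdepigpirsas
2. 0 -> e / C _ C: inserts after position(s) 4, 9, 12: arifedepigepiresas
surface: arifedepigepiresas

cell KEL=ta, CLASS=ki, NUM=zo, ASPECT=ol:
underlying: arifdep-pu-pi-mb-az
1. b -> p, d -> t, g -> k, v -> f, z -> s / _ #: fires at position(s) 15: arifdeppupimbas
2. 0 -> e / C _ C: inserts after position(s) 4, 7, 12: arifedepepupimebas
surface: arifedepepupimebas

cell KEL=ta, CLASS=ki, NUM=du, ASPECT=ol:
underlying: arifdep-pu-pi-mb-em
1. b -> p, d -> t, g -> k, v -> f, z -> s / _ #: no change
2. 0 -> e / C _ C: inserts after position(s) 4, 7, 12: arifedepepupimebem
surface: arifedepepupimebem

cell KEL=mi, CLASS=ak, NUM=du, ASPECT=ol:
underlying: arifdep-ig-pi-rs-em
1. b -> p, d -> t, g -> k, v -> f, z -> s / _ #: no change
2. 0 -> e / C _ C: inserts after position(s) 4, 9, 12: arifedepigepiresem
surface: arifedepigepiresem

cell KEL=ta, CLASS=ak, NUM=du, ASPECT=ol:
underlying: arifdep-ig-pi-mb-em
1. b -> p, d -> t, g -> k, v -> f, z -> s / _ #: no change
2. 0 -> e / C _ C: inserts after position(s) 4, 9, 12: arifedepigepimebem
surface: arifedepigepimebem


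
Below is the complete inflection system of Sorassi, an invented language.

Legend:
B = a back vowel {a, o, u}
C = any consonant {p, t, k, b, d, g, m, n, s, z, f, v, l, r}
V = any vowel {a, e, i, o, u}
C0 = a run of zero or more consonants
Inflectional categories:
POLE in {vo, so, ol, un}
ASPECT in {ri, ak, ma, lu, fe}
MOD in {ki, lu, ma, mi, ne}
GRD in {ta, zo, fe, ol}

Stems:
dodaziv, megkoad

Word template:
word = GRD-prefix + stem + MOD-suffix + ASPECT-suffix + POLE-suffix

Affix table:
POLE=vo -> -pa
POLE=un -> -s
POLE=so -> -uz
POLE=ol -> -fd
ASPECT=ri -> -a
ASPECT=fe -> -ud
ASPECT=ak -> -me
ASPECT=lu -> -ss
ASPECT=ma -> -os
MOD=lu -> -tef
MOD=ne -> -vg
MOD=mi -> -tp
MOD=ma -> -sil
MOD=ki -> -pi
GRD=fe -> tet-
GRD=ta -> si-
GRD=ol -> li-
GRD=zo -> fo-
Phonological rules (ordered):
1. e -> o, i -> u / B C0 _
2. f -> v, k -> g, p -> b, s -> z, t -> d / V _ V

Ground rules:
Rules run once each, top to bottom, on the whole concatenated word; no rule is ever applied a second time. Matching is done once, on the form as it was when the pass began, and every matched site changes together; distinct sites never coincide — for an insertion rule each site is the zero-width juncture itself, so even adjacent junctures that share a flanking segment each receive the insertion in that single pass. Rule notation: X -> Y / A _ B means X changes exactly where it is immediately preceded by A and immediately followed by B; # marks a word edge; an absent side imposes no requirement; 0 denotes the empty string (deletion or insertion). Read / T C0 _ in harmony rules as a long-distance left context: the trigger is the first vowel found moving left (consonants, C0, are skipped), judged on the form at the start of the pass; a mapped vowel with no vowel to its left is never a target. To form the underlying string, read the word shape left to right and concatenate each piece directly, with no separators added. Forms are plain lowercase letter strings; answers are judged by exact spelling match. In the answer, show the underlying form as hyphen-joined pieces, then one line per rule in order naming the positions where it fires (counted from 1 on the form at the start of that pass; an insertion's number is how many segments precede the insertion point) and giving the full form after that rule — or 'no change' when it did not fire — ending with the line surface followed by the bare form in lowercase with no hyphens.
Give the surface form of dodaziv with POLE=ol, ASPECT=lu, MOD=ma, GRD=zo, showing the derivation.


underlying: fo-dodaziv-sil-ss-fd
1. e -> o, i -> u / B C0 _: fires at position(s) 8: fododazuvsilssfd
2. f -> v, k -> g, p -> b, s -> z, t -> d / V _ V: no change
surface: fododazuvsilssfd


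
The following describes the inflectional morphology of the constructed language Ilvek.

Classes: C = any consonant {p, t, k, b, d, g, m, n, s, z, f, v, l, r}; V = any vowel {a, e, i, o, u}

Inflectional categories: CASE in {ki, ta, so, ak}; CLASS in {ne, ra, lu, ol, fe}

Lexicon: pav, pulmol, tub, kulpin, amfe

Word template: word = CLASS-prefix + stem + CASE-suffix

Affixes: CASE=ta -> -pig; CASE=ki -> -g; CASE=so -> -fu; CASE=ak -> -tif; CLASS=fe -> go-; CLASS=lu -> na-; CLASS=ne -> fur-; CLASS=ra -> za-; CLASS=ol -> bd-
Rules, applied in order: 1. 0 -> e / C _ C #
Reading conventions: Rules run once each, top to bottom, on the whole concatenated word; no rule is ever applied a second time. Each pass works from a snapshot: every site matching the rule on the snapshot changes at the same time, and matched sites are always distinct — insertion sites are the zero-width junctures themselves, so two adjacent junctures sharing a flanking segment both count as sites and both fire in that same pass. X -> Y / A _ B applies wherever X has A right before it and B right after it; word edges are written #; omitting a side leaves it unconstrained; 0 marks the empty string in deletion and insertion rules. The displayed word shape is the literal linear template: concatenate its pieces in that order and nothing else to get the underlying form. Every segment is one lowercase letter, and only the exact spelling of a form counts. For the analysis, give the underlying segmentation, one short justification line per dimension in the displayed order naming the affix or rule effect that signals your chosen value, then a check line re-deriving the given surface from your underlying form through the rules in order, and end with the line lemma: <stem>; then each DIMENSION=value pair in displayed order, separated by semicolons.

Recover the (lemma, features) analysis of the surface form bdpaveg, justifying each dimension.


underlying: bd-pav-g
CASE=ki - signalled by the affix -g
CLASS=ol - signalled by the affix bd-
check: bdpavg -> bdpaveg
lemma: pav; CASE=ki; CLASS=ol


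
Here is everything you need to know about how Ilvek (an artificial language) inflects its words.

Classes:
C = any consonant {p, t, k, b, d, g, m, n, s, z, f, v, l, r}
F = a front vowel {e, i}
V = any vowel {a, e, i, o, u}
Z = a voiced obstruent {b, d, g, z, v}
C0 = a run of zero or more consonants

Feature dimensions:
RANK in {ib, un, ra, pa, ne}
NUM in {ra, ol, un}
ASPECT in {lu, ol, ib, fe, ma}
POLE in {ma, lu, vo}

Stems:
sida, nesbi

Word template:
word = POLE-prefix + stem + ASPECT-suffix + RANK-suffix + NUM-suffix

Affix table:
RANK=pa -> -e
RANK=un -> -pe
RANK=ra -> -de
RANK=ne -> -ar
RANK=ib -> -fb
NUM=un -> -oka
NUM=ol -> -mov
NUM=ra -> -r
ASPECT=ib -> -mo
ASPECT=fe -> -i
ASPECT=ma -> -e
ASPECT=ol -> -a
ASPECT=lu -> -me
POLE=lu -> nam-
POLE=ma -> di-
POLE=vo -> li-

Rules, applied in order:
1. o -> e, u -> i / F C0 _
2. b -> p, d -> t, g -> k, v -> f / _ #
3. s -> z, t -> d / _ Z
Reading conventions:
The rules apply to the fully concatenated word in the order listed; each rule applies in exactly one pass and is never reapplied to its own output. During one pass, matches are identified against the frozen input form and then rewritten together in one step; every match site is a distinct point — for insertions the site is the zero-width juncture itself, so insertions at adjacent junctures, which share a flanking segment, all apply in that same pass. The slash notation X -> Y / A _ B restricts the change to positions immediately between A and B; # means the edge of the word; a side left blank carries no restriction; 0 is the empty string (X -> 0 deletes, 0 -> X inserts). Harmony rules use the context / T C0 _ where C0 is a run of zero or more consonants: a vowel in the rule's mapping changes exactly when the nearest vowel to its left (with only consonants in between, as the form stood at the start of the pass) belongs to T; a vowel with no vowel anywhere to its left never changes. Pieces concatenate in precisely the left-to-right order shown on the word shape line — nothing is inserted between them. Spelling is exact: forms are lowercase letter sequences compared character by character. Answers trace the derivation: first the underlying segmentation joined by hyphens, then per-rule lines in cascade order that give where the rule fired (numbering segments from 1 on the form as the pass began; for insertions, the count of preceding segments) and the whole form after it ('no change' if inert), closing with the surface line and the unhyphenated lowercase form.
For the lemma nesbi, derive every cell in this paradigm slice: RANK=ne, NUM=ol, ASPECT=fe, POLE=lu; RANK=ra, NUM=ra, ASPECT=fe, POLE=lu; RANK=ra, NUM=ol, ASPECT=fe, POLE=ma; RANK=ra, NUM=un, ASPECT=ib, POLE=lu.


cell RANK=ne, NUM=ol, ASPECT=fe, POLE=lu:
underlying: nam-nesbi-i-ar-mov
1. o -> e, u -> i / F C0 _: no change
2. b -> p, d -> t, g -> k, v -> f / _ #: fires at position(s) 14: namnesbiiarmof
3. s -> z, t -> d / _ Z: fires at position(s) 6: namnezbiiarmof
surface: namnezbiiarmof

cell RANK=ra, NUM=ra, ASPECT=fe, POLE=lu:
underlying: nam-nesbi-i-de-r
1. o -> e, u -> i / F C0 _: no change
2. b -> p, d -> t, g -> k, v -> f / _ #: no change
3. s -> z, t -> d / _ Z: fires at position(s) 6: namnezbiider
surface: namnezbiider

cell RANK=ra, NUM=ol, ASPECT=fe, POLE=ma:
underlying: di-nesbi-i-de-mov
1. o -> e, u -> i / F C0 _: fires at position(s) 12: dinesbiidemev
2. b -> p, d -> t, g -> k, v -> f / _ #: fires at position(s) 13: dinesbiidemef
3. s -> z, t -> d / _ Z: fires at position(s) 5: dinezbiidemef
surface: dinezbiidemef

cell RANK=ra, NUM=un, ASPECT=ib, POLE=lu:
underlying: nam-nesbi-mo-de-oka
1. o -> e, u -> i / F C0 _: fires at position(s) 10, 13: namnesbimedeeka
2. b -> p, d -> t, g -> k, v -> f / _ #: no change
3. s -> z, t -> d / _ Z: fires at position(s) 6: namnezbimedeeka
surface: namnezbimedeeka


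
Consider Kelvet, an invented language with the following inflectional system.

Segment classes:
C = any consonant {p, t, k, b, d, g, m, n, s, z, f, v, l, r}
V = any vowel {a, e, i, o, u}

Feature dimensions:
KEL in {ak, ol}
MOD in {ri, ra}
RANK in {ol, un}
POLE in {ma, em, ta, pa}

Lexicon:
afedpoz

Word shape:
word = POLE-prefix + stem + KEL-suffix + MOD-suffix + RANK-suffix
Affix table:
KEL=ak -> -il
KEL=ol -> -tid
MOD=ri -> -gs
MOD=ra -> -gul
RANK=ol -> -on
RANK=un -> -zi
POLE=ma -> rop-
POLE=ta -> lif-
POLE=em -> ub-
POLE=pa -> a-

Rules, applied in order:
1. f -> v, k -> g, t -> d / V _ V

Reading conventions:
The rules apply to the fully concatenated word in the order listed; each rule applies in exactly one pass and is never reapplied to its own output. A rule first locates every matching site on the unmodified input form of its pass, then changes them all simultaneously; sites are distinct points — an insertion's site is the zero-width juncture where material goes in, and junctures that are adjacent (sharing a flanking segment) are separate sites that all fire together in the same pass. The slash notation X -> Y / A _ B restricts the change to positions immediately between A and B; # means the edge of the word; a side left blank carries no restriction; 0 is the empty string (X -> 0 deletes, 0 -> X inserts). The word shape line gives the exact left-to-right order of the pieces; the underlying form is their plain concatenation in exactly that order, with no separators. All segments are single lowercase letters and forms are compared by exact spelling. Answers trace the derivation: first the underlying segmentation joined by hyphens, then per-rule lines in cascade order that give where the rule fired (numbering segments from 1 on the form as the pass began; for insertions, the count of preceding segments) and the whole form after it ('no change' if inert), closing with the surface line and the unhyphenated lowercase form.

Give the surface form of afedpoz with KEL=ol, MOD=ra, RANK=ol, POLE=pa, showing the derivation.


underlying: a-afedpoz-tid-gul-on
1. f -> v, k -> g, t -> d / V _ V: fires at position(s) 3: aavedpoztidgulon
surface: aavedpoztidgulon


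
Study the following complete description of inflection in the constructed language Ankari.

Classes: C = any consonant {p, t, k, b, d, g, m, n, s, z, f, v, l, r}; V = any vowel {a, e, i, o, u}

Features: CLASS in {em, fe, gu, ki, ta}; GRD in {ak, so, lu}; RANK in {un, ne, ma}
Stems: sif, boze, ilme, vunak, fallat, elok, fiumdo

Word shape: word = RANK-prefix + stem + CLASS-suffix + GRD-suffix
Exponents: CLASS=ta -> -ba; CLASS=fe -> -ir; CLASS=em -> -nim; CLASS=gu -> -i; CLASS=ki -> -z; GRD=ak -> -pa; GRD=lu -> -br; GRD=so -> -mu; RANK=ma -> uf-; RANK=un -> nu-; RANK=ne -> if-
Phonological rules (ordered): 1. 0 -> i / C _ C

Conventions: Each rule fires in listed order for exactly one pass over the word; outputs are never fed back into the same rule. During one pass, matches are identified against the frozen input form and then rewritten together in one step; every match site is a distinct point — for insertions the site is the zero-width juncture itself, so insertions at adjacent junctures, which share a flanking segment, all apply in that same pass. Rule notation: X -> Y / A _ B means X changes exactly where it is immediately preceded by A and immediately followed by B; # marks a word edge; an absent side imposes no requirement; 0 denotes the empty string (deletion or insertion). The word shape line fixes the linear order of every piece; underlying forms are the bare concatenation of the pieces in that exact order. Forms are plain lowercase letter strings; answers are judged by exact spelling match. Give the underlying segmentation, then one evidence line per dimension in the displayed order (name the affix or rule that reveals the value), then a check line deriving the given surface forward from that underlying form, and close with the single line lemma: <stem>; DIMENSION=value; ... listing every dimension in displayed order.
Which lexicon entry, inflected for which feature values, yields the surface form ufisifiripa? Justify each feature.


underlying: uf-sif-ir-pa
CLASS=fe - signalled by the affix -ir
GRD=ak - signalled by the affix -pa
RANK=ma - signalled by the affix uf-
check: ufsifirpa -> ufisifiripa
lemma: sif; CLASS=fe; GRD=ak; RANK=ma


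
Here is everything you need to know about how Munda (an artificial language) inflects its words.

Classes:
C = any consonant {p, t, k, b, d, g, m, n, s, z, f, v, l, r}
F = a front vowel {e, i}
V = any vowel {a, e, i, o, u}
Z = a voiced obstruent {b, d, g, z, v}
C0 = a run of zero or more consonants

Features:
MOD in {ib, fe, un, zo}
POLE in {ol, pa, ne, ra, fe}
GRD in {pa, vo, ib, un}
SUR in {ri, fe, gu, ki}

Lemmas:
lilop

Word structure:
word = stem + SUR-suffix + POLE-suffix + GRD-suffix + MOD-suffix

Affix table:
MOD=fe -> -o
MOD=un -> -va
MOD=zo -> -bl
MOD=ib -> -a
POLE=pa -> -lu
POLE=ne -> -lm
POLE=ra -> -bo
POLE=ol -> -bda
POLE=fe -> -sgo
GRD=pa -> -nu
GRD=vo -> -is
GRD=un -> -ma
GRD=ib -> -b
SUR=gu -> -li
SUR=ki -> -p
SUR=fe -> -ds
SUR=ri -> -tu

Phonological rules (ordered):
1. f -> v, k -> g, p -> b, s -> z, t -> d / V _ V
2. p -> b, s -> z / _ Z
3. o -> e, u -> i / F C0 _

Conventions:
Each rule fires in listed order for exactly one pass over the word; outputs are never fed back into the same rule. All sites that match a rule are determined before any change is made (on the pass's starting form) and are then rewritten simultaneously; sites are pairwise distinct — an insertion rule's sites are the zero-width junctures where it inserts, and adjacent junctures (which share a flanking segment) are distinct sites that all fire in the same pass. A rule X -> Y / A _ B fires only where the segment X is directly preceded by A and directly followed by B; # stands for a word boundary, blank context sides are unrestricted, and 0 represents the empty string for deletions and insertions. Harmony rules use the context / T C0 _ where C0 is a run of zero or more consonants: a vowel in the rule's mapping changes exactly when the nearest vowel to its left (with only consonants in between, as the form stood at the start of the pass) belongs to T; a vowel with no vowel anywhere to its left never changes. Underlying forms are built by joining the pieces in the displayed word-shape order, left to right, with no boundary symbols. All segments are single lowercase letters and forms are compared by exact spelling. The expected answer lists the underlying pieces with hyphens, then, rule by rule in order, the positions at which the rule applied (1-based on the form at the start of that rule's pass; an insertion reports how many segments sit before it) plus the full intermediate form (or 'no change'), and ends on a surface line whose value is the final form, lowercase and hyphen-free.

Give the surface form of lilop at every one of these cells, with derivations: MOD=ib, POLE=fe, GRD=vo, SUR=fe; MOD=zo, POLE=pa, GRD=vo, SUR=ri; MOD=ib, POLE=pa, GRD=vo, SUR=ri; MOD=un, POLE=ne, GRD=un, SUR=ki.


cell MOD=ib, POLE=fe, GRD=vo, SUR=fe:
underlying: lilop-ds-sgo-is-a
1. f -> v, k -> g, p -> b, s -> z, t -> d / V _ V: fires at position(s) 12: lilopdssgoiza
2. p -> b, s -> z / _ Z: fires at position(s) 5, 8: lilobdszgoiza
3. o -> e, u -> i / F C0 _: fires at position(s) 4: lilebdszgoiza
surface: lilebdszgoiza

cell MOD=zo, POLE=pa, GRD=vo, SUR=ri:
underlying: lilop-tu-lu-is-bl
1. f -> v, k -> g, p -> b, s -> z, t -> d / V _ V: no change
2. p -> b, s -> z / _ Z: fires at position(s) 11: liloptuluizbl
3. o -> e, u -> i / F C0 _: fires at position(s) 4: lileptuluizbl
surface: lileptuluizbl

cell MOD=ib, POLE=pa, GRD=vo, SUR=ri:
underlying: lilop-tu-lu-is-a
1. f -> v, k -> g, p -> b, s -> z, t -> d / V _ V: fires at position(s) 11: liloptuluiza
2. p -> b, s -> z / _ Z: no change
3. o -> e, u -> i / F C0 _: fires at position(s) 4: lileptuluiza
surface: lileptuluiza

cell MOD=un, POLE=ne, GRD=un, SUR=ki:
underlying: lilop-p-lm-ma-va
1. f -> v, k -> g, p -> b, s -> z, t -> d / V _ V: no change
2. p -> b, s -> z / _ Z: no change
3. o -> e, u -> i / F C0 _: fires at position(s) 4: lilepplmmava
surface: lilepplmmava
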